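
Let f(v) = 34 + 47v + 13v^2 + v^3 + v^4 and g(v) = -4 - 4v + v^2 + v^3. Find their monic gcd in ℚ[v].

2 + 3v + v^2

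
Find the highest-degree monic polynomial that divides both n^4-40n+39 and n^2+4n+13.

By polynomial division,
  n^4-40n+39 = (n^2-4n+3)(n^2+4n+13) + (0)
The last nonzero remainder n^2+4n+13 is already monic.

n^2+4n+13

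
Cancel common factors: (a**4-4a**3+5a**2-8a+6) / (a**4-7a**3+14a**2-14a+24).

(a-1)/(a-4)

Repeated division with remainder:
  a**4-4a**3+5a**2-8a+6 = (a**4-7a**3+14a**2-14a+24) + (3a**3-9a**2+6a-18)
  a**4-7a**3+14a**2-14a+24 = ((1/3)a-4/3)(3a**3-9a**2+6a-18) + (0)
Last nonzero remainder: 3a**3-9a**2+6a-18. Dividing through by 3 gives the monic gcd a**3-3a**2+2a-6.
Cancel a**3-3a**2+2a-6 from numerator and denominator to get the reduced form.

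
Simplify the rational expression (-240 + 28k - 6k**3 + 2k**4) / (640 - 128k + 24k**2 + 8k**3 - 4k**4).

(-3 - k)/(8 + 2k)

Repeated division with remainder:
  2k**4 - 6k**3 + 28k - 240 = (-1/2)(-4k**4 + 8k**3 + 24k**2 - 128k + 640) + (-2k**3 + 12k**2 - 36k + 80)
  -4k**4 + 8k**3 + 24k**2 - 128k + 640 = (2k + 8)(-2k**3 + 12k**2 - 36k + 80) + (0)
Last nonzero remainder: -2k**3 + 12k**2 - 36k + 80. Dividing through by -2 gives the monic gcd k**3 - 6k**2 + 18k - 40.
Cancel k**3 - 6k**2 + 18k - 40 from numerator and denominator to get the reduced form.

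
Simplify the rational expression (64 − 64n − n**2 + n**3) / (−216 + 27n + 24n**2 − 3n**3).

Repeated division with remainder:
  n**3 − n**2 − 64n + 64 = (−1/3)(−3n**3 + 24n**2 + 27n − 216) + (7n**2 − 55n − 8)
  −3n**3 + 24n**2 + 27n − 216 = (−(3/7)n + 3/49)(7n**2 − 55n − 8) + ((1320/49)n − 10560/49)
  7n**2 − 55n − 8 = ((343/1320)n + 49/1320)((1320/49)n − 10560/49) + (0)
Last nonzero remainder: (1320/49)n − 10560/49. Dividing through by 1320/49 gives the monic gcd n − 8.
Cancel n − 8 from numerator and denominator to get the reduced form.

(8 − 7n − n**2)/(−27 + 3n**2)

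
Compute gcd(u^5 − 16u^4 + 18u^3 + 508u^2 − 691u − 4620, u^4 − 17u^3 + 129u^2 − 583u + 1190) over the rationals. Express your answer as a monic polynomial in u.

u^2 − 12u + 35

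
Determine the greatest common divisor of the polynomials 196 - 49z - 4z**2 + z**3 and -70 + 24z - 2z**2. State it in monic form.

Euclidean algorithm in ℚ[z]:
  z**3 - 4z**2 - 49z + 196 = (-(1/2)z - 4)(-2z**2 + 24z - 70) + (12z - 84)
  -2z**2 + 24z - 70 = (-(1/6)z + 5/6)(12z - 84) + (0)
Last nonzero remainder: 12z - 84. Dividing through by 12 gives the monic gcd z - 7.

-7 + z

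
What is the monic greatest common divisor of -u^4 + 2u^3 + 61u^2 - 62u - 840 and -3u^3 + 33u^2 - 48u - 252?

Apply the Euclidean algorithm:
  -u^4 + 2u^3 + 61u^2 - 62u - 840 = ((1/3)u + 3)(-3u^3 + 33u^2 - 48u - 252) + (-22u^2 + 166u - 84)
  -3u^3 + 33u^2 - 48u - 252 = ((3/22)u - 57/121)(-22u^2 + 166u - 84) + ((5040/121)u - 35280/121)
  -22u^2 + 166u - 84 = (-(1331/2520)u + 121/420)((5040/121)u - 35280/121) + (0)
Last nonzero remainder: (5040/121)u - 35280/121. Dividing through by 5040/121 gives the monic gcd u - 7.

u - 7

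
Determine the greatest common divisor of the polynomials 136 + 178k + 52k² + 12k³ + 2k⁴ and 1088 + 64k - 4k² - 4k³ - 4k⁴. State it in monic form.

Repeated division with remainder:
  2k⁴ + 12k³ + 52k² + 178k + 136 = (-1/2)(-4k⁴ - 4k³ - 4k² + 64k + 1088) + (10k³ + 50k² + 210k + 680)
  -4k⁴ - 4k³ - 4k² + 64k + 1088 = (-(2/5)k + 8/5)(10k³ + 50k² + 210k + 680) + (0)
Last nonzero remainder: 10k³ + 50k² + 210k + 680. Dividing through by 10 gives the monic gcd k³ + 5k² + 21k + 68.

68 + 21k + 5k² + k³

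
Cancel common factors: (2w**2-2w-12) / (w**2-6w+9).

(2w+4)/(w-3)

Repeated division with remainder:
  2w**2-2w-12 = (2)(w**2-6w+9) + (10w-30)
  w**2-6w+9 = ((1/10)w-3/10)(10w-30) + (0)
Last nonzero remainder: 10w-30. Dividing through by 10 gives the monic gcd w-3.
Cancel w-3 from numerator and denominator to get the reduced form.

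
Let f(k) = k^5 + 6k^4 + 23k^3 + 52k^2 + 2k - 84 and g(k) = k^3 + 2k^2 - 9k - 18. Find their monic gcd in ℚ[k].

k^2 + 5k + 6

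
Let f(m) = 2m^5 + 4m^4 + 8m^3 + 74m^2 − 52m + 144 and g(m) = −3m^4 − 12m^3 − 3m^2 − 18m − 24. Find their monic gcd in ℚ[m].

m^3 + 3m^2 − 2m + 8

Repeated division with remainder:
  2m^5 + 4m^4 + 8m^3 + 74m^2 − 52m + 144 = (−(2/3)m + 4/3)(−3m^4 − 12m^3 − 3m^2 − 18m − 24) + (22m^3 + 66m^2 − 44m + 176)
  −3m^4 − 12m^3 − 3m^2 − 18m − 24 = (−(3/22)m − 3/22)(22m^3 + 66m^2 − 44m + 176) + (0)
Last nonzero remainder: 22m^3 + 66m^2 − 44m + 176. Dividing through by 22 gives the monic gcd m^3 + 3m^2 − 2m + 8.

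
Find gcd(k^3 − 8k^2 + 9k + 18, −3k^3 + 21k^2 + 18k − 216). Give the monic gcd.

k − 6

Apply the Euclidean algorithm:
  k^3 − 8k^2 + 9k + 18 = (−1/3)(−3k^3 + 21k^2 + 18k − 216) + (−k^2 + 15k − 54)
  −3k^3 + 21k^2 + 18k − 216 = (3k + 24)(−k^2 + 15k − 54) + (−180k + 1080)
  −k^2 + 15k − 54 = ((1/180)k − 1/20)(−180k + 1080) + (0)
Last nonzero remainder: −180k + 1080. Dividing through by −180 gives the monic gcd k − 6.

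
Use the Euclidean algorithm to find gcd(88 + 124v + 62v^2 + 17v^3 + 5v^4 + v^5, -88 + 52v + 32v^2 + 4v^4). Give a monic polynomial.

Apply the Euclidean algorithm:
  v^5 + 5v^4 + 17v^3 + 62v^2 + 124v + 88 = ((1/4)v + 5/4)(4v^4 + 32v^2 + 52v - 88) + (9v^3 + 9v^2 + 81v + 198)
  4v^4 + 32v^2 + 52v - 88 = ((4/9)v - 4/9)(9v^3 + 9v^2 + 81v + 198) + (0)
Last nonzero remainder: 9v^3 + 9v^2 + 81v + 198. Dividing through by 9 gives the monic gcd v^3 + v^2 + 9v + 22.

22 + 9v + v^2 + v^3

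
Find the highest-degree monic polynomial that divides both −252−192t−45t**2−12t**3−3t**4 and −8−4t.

2+t

Euclidean algorithm in ℚ[t]:
  −3t**4−12t**3−45t**2−192t−252 = ((3/4)t**3+(3/2)t**2+(33/4)t+63/2)(−4t−8) + (0)
Last nonzero remainder: −4t−8. Dividing through by −4 gives the monic gcd t+2.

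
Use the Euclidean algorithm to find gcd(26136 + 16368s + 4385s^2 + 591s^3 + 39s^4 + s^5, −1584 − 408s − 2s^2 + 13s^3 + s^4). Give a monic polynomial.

Apply the Euclidean algorithm:
  s^5 + 39s^4 + 591s^3 + 4385s^2 + 16368s + 26136 = (s + 26)(s^4 + 13s^3 − 2s^2 − 408s − 1584) + (255s^3 + 4845s^2 + 28560s + 67320)
  s^4 + 13s^3 − 2s^2 − 408s − 1584 = ((1/255)s − 2/85)(255s^3 + 4845s^2 + 28560s + 67320) + (0)
Last nonzero remainder: 255s^3 + 4845s^2 + 28560s + 67320. Dividing through by 255 gives the monic gcd s^3 + 19s^2 + 112s + 264.

264 + 112s + 19s^2 + s^3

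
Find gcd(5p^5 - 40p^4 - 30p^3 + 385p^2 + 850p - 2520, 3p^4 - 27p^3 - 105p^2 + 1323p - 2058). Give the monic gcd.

p^2 - 9p + 14

Repeated division with remainder:
  5p^5 - 40p^4 - 30p^3 + 385p^2 + 850p - 2520 = ((5/3)p + 5/3)(3p^4 - 27p^3 - 105p^2 + 1323p - 2058) + (190p^3 - 1645p^2 + 2075p + 910)
  3p^4 - 27p^3 - 105p^2 + 1323p - 2058 = ((3/190)p - 39/7220)(190p^3 - 1645p^2 + 2075p + 910) + (-(211761/1444)p^2 + (1905849/1444)p - 1482327/722)
  190p^3 - 1645p^2 + 2075p + 910 = (-(274360/211761)p - 93860/211761)(-(211761/1444)p^2 + (1905849/1444)p - 1482327/722) + (0)
Last nonzero remainder: -(211761/1444)p^2 + (1905849/1444)p - 1482327/722. Dividing through by -211761/1444 gives the monic gcd p^2 - 9p + 14.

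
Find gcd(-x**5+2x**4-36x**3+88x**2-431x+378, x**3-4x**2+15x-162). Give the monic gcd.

Repeated division with remainder:
  -x**5+2x**4-36x**3+88x**2-431x+378 = (-x**2-2x-29)(x**3-4x**2+15x-162) + (-160x**2-320x-4320)
  x**3-4x**2+15x-162 = (-(1/160)x+3/80)(-160x**2-320x-4320) + (0)
Last nonzero remainder: -160x**2-320x-4320. Dividing through by -160 gives the monic gcd x**2+2x+27.

x**2+2x+27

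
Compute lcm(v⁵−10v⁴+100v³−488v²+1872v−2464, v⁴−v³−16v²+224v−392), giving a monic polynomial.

v⁶−3v⁵+30v⁴+212v³−1544v²+10640v−17248

Euclidean algorithm in ℚ[v]:
  v⁵−10v⁴+100v³−488v²+1872v−2464 = (v−9)(v⁴−v³−16v²+224v−392) + (107v³−856v²+4280v−5992)
  v⁴−v³−16v²+224v−392 = ((1/107)v+7/107)(107v³−856v²+4280v−5992) + (0)
Last nonzero remainder: 107v³−856v²+4280v−5992. Dividing through by 107 gives the monic gcd v³−8v²+40v−56.
Then lcm(f, g) = f·g / gcd(f, g); expanding and making the result monic gives the answer.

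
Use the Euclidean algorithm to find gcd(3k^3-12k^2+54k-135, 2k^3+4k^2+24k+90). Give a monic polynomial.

k^2-k+15

Euclidean algorithm in ℚ[k]:
  3k^3-12k^2+54k-135 = (3/2)(2k^3+4k^2+24k+90) + (-18k^2+18k-270)
  2k^3+4k^2+24k+90 = (-(1/9)k-1/3)(-18k^2+18k-270) + (0)
Last nonzero remainder: -18k^2+18k-270. Dividing through by -18 gives the monic gcd k^2-k+15.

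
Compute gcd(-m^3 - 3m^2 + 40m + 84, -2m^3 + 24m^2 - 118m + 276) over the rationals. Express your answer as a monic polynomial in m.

m - 6

Repeated division with remainder:
  -m^3 - 3m^2 + 40m + 84 = (1/2)(-2m^3 + 24m^2 - 118m + 276) + (-15m^2 + 99m - 54)
  -2m^3 + 24m^2 - 118m + 276 = ((2/15)m - 18/25)(-15m^2 + 99m - 54) + (-(988/25)m + 5928/25)
  -15m^2 + 99m - 54 = ((375/988)m - 225/988)(-(988/25)m + 5928/25) + (0)
Last nonzero remainder: -(988/25)m + 5928/25. Dividing through by -988/25 gives the monic gcd m - 6.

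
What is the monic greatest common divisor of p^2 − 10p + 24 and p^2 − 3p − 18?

p − 6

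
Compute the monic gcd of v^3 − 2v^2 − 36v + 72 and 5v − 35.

1

Repeated division with remainder:
  v^3 − 2v^2 − 36v + 72 = ((1/5)v^2 + v − 1/5)(5v − 35) + (65)
  5v − 35 = ((1/13)v − 7/13)(65) + (0)
The last nonzero remainder is the constant 65, so the polynomials are coprime and gcd = 1.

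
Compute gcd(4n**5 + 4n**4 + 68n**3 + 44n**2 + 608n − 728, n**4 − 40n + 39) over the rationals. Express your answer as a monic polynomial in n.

n**3 + 3n**2 + 9n − 13

By polynomial division,
  4n**5 + 4n**4 + 68n**3 + 44n**2 + 608n − 728 = (4n + 4)(n**4 − 40n + 39) + (68n**3 + 204n**2 + 612n − 884)
  n**4 − 40n + 39 = ((1/68)n − 3/68)(68n**3 + 204n**2 + 612n − 884) + (0)
Last nonzero remainder: 68n**3 + 204n**2 + 612n − 884. Dividing through by 68 gives the monic gcd n**3 + 3n**2 + 9n − 13.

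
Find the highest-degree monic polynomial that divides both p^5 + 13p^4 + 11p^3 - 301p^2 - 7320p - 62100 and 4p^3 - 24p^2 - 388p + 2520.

p^2 + p - 90

Repeated division with remainder:
  p^5 + 13p^4 + 11p^3 - 301p^2 - 7320p - 62100 = ((1/4)p^2 + (19/4)p + 111/2)(4p^3 - 24p^2 - 388p + 2520) + (2244p^2 + 2244p - 201960)
  4p^3 - 24p^2 - 388p + 2520 = ((1/561)p - 7/561)(2244p^2 + 2244p - 201960) + (0)
Last nonzero remainder: 2244p^2 + 2244p - 201960. Dividing through by 2244 gives the monic gcd p^2 + p - 90.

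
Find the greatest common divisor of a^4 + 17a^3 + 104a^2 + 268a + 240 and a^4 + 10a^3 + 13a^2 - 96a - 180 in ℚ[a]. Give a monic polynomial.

a^3 + 13a^2 + 52a + 60

Repeated division with remainder:
  a^4 + 17a^3 + 104a^2 + 268a + 240 = (a^4 + 10a^3 + 13a^2 - 96a - 180) + (7a^3 + 91a^2 + 364a + 420)
  a^4 + 10a^3 + 13a^2 - 96a - 180 = ((1/7)a - 3/7)(7a^3 + 91a^2 + 364a + 420) + (0)
Last nonzero remainder: 7a^3 + 91a^2 + 364a + 420. Dividing through by 7 gives the monic gcd a^3 + 13a^2 + 52a + 60.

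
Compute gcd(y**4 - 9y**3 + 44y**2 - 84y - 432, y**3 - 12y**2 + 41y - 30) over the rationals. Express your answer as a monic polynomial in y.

y - 6

Euclidean algorithm in ℚ[y]:
  y**4 - 9y**3 + 44y**2 - 84y - 432 = (y + 3)(y**3 - 12y**2 + 41y - 30) + (39y**2 - 177y - 342)
  y**3 - 12y**2 + 41y - 30 = ((1/39)y - 97/507)(39y**2 - 177y - 342) + ((2688/169)y - 16128/169)
  39y**2 - 177y - 342 = ((2197/896)y + 3211/896)((2688/169)y - 16128/169) + (0)
Last nonzero remainder: (2688/169)y - 16128/169. Dividing through by 2688/169 gives the monic gcd y - 6.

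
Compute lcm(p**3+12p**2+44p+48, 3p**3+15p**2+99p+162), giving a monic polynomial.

Repeated division with remainder:
  p**3+12p**2+44p+48 = (1/3)(3p**3+15p**2+99p+162) + (7p**2+11p-6)
  3p**3+15p**2+99p+162 = ((3/7)p+72/49)(7p**2+11p-6) + ((4185/49)p+8370/49)
  7p**2+11p-6 = ((343/4185)p-49/1395)((4185/49)p+8370/49) + (0)
Last nonzero remainder: (4185/49)p+8370/49. Dividing through by 4185/49 gives the monic gcd p+2.
Then lcm(f, g) = f·g / gcd(f, g); expanding and making the result monic gives the answer.

p**5+15p**4+107p**3+504p**2+1332p+1296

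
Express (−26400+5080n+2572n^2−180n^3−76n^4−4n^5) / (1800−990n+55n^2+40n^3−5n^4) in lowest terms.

By polynomial division,
  −4n^5−76n^4−180n^3+2572n^2+5080n−26400 = ((4/5)n+108/5)(−5n^4+40n^3+55n^2−990n+1800) + (−1088n^3+2176n^2+25024n−65280)
  −5n^4+40n^3+55n^2−990n+1800 = ((5/1088)n−15/544)(−1088n^3+2176n^2+25024n−65280) + (0)
Last nonzero remainder: −1088n^3+2176n^2+25024n−65280. Dividing through by −1088 gives the monic gcd n^3−2n^2−23n+60.
Cancel n^3−2n^2−23n+60 from numerator and denominator to get the reduced form.

(440+84n+4n^2)/(−30+5n)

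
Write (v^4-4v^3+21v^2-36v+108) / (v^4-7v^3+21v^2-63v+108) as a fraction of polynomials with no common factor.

By polynomial division,
  v^4-4v^3+21v^2-36v+108 = (v^4-7v^3+21v^2-63v+108) + (3v^3+27v)
  v^4-7v^3+21v^2-63v+108 = ((1/3)v-7/3)(3v^3+27v) + (12v^2+108)
  3v^3+27v = ((1/4)v)(12v^2+108) + (0)
Last nonzero remainder: 12v^2+108. Dividing through by 12 gives the monic gcd v^2+9.
Cancel v^2+9 from numerator and denominator to get the reduced form.

(v^2-4v+12)/(v^2-7v+12)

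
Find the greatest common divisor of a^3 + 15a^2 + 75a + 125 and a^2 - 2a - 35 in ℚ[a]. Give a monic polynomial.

a + 5

Repeated division with remainder:
  a^3 + 15a^2 + 75a + 125 = (a + 17)(a^2 - 2a - 35) + (144a + 720)
  a^2 - 2a - 35 = ((1/144)a - 7/144)(144a + 720) + (0)
Last nonzero remainder: 144a + 720. Dividing through by 144 gives the monic gcd a + 5.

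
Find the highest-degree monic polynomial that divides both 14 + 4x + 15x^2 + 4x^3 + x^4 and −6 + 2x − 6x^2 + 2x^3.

By polynomial division,
  x^4 + 4x^3 + 15x^2 + 4x + 14 = ((1/2)x + 7/2)(2x^3 − 6x^2 + 2x − 6) + (35x^2 + 35)
  2x^3 − 6x^2 + 2x − 6 = ((2/35)x − 6/35)(35x^2 + 35) + (0)
Last nonzero remainder: 35x^2 + 35. Dividing through by 35 gives the monic gcd x^2 + 1.

1 + x^2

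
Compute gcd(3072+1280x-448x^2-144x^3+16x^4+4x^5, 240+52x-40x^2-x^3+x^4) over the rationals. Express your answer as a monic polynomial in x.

-48-20x+4x^2+x^3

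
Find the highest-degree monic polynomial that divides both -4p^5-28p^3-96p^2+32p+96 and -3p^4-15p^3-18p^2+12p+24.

p^2+p-2

Apply the Euclidean algorithm:
  -4p^5-28p^3-96p^2+32p+96 = ((4/3)p-20/3)(-3p^4-15p^3-18p^2+12p+24) + (-104p^3-232p^2+80p+256)
  -3p^4-15p^3-18p^2+12p+24 = ((3/104)p+27/338)(-104p^3-232p^2+80p+256) + (-(300/169)p^2-(300/169)p+600/169)
  -104p^3-232p^2+80p+256 = ((4394/75)p+5408/75)(-(300/169)p^2-(300/169)p+600/169) + (0)
Last nonzero remainder: -(300/169)p^2-(300/169)p+600/169. Dividing through by -300/169 gives the monic gcd p^2+p-2.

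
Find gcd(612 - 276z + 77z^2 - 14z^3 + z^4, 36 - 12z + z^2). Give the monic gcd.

Apply the Euclidean algorithm:
  z^4 - 14z^3 + 77z^2 - 276z + 612 = (z^2 - 2z + 17)(z^2 - 12z + 36) + (0)
The last nonzero remainder z^2 - 12z + 36 is already monic.

36 - 12z + z^2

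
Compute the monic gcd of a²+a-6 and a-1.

1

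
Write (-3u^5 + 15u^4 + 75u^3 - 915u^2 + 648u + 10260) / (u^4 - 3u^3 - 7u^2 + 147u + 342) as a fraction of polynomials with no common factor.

By polynomial division,
  -3u^5 + 15u^4 + 75u^3 - 915u^2 + 648u + 10260 = (-3u + 6)(u^4 - 3u^3 - 7u^2 + 147u + 342) + (72u^3 - 432u^2 + 792u + 8208)
  u^4 - 3u^3 - 7u^2 + 147u + 342 = ((1/72)u + 1/24)(72u^3 - 432u^2 + 792u + 8208) + (0)
Last nonzero remainder: 72u^3 - 432u^2 + 792u + 8208. Dividing through by 72 gives the monic gcd u^3 - 6u^2 + 11u + 114.
Cancel u^3 - 6u^2 + 11u + 114 from numerator and denominator to get the reduced form.

(-3u^2 - 3u + 90)/(u + 3)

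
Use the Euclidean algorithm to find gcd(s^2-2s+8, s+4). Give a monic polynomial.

Repeated division with remainder:
  s^2-2s+8 = (s-6)(s+4) + (32)
  s+4 = ((1/32)s+1/8)(32) + (0)
The last nonzero remainder is the constant 32, so the polynomials are coprime and gcd = 1.

1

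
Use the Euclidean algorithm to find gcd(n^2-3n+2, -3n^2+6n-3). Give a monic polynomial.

n-1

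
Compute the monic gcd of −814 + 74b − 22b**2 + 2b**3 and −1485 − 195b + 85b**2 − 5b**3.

−11 + b

Apply the Euclidean algorithm:
  2b**3 − 22b**2 + 74b − 814 = (−2/5)(−5b**3 + 85b**2 − 195b − 1485) + (12b**2 − 4b − 1408)
  −5b**3 + 85b**2 − 195b − 1485 = (−(5/12)b + 125/18)(12b**2 − 4b − 1408) + (−(6785/9)b + 74635/9)
  12b**2 − 4b − 1408 = (−(108/6785)b − 1152/6785)(−(6785/9)b + 74635/9) + (0)
Last nonzero remainder: −(6785/9)b + 74635/9. Dividing through by −6785/9 gives the monic gcd b − 11.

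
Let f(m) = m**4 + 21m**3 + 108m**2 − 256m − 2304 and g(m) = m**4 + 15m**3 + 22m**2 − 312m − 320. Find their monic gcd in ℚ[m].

m**2 + 4m − 32

Euclidean algorithm in ℚ[m]:
  m**4 + 21m**3 + 108m**2 − 256m − 2304 = (m**4 + 15m**3 + 22m**2 − 312m − 320) + (6m**3 + 86m**2 + 56m − 1984)
  m**4 + 15m**3 + 22m**2 − 312m − 320 = ((1/6)m + 1/9)(6m**3 + 86m**2 + 56m − 1984) + ((28/9)m**2 + (112/9)m − 896/9)
  6m**3 + 86m**2 + 56m − 1984 = ((27/14)m + 279/14)((28/9)m**2 + (112/9)m − 896/9) + (0)
Last nonzero remainder: (28/9)m**2 + (112/9)m − 896/9. Dividing through by 28/9 gives the monic gcd m**2 + 4m − 32.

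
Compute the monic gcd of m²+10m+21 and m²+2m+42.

1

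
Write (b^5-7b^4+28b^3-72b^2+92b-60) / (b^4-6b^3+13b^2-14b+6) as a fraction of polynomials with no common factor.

(b^2-2b+10)/(b-1)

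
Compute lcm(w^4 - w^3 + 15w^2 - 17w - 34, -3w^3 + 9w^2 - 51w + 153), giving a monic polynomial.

Apply the Euclidean algorithm:
  w^4 - w^3 + 15w^2 - 17w - 34 = (-(1/3)w - 2/3)(-3w^3 + 9w^2 - 51w + 153) + (4w^2 + 68)
  -3w^3 + 9w^2 - 51w + 153 = (-(3/4)w + 9/4)(4w^2 + 68) + (0)
Last nonzero remainder: 4w^2 + 68. Dividing through by 4 gives the monic gcd w^2 + 17.
Then lcm(f, g) = f·g / gcd(f, g); expanding and making the result monic gives the answer.

w^5 - 4w^4 + 18w^3 - 62w^2 + 17w + 102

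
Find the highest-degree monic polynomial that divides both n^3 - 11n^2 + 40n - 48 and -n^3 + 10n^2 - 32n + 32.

Repeated division with remainder:
  n^3 - 11n^2 + 40n - 48 = (-1)(-n^3 + 10n^2 - 32n + 32) + (-n^2 + 8n - 16)
  -n^3 + 10n^2 - 32n + 32 = (n - 2)(-n^2 + 8n - 16) + (0)
Last nonzero remainder: -n^2 + 8n - 16. Dividing through by -1 gives the monic gcd n^2 - 8n + 16.

n^2 - 8n + 16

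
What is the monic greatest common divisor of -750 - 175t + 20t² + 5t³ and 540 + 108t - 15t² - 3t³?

-30 - t + t²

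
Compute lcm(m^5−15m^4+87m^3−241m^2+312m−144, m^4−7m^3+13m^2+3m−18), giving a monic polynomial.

By polynomial division,
  m^5−15m^4+87m^3−241m^2+312m−144 = (m−8)(m^4−7m^3+13m^2+3m−18) + (18m^3−140m^2+354m−288)
  m^4−7m^3+13m^2+3m−18 = ((1/18)m+7/162)(18m^3−140m^2+354m−288) + (−(50/81)m^2+(100/27)m−50/9)
  18m^3−140m^2+354m−288 = (−(729/25)m+1296/25)(−(50/81)m^2+(100/27)m−50/9) + (0)
Last nonzero remainder: −(50/81)m^2+(100/27)m−50/9. Dividing through by −50/81 gives the monic gcd m^2−6m+9.
Then lcm(f, g) = f·g / gcd(f, g); expanding and making the result monic gives the answer.

m^7−16m^6+100m^5−298m^4+379m^3+26m^2−480m+288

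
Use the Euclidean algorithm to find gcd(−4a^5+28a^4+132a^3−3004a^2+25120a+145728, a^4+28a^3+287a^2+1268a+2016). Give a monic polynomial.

Apply the Euclidean algorithm:
  −4a^5+28a^4+132a^3−3004a^2+25120a+145728 = (−4a+140)(a^4+28a^3+287a^2+1268a+2016) + (−2640a^3−38112a^2−144336a−136512)
  a^4+28a^3+287a^2+1268a+2016 = (−(1/2640)a−373/72600)(−2640a^3−38112a^2−144336a−136512) + ((110466/3025)a^2+(1436058/3025)a+3976776/3025)
  −2640a^3−38112a^2−144336a−136512 = (−(1331000/18411)a−1911800/18411)((110466/3025)a^2+(1436058/3025)a+3976776/3025) + (0)
Last nonzero remainder: (110466/3025)a^2+(1436058/3025)a+3976776/3025. Dividing through by 110466/3025 gives the monic gcd a^2+13a+36.

a^2+13a+36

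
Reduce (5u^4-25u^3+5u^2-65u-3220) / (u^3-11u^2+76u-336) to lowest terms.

By polynomial division,
  5u^4-25u^3+5u^2-65u-3220 = (5u+30)(u^3-11u^2+76u-336) + (-45u^2-665u+6860)
  u^3-11u^2+76u-336 = (-(1/45)u+232/405)(-45u^2-665u+6860) + ((49360/81)u-345520/81)
  -45u^2-665u+6860 = (-(729/9872)u-3969/2468)((49360/81)u-345520/81) + (0)
Last nonzero remainder: (49360/81)u-345520/81. Dividing through by 49360/81 gives the monic gcd u-7.
Cancel u-7 from numerator and denominator to get the reduced form.

(5u^3+10u^2+75u+460)/(u^2-4u+48)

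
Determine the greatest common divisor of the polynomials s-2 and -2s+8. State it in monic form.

1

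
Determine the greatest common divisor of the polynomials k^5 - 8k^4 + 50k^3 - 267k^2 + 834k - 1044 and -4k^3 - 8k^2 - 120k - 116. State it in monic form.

k^2 + k + 29

Euclidean algorithm in ℚ[k]:
  k^5 - 8k^4 + 50k^3 - 267k^2 + 834k - 1044 = (-(1/4)k^2 + (5/2)k - 10)(-4k^3 - 8k^2 - 120k - 116) + (-76k^2 - 76k - 2204)
  -4k^3 - 8k^2 - 120k - 116 = ((1/19)k + 1/19)(-76k^2 - 76k - 2204) + (0)
Last nonzero remainder: -76k^2 - 76k - 2204. Dividing through by -76 gives the monic gcd k^2 + k + 29.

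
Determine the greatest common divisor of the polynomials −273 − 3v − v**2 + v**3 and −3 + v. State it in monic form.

By polynomial division,
  v**3 − v**2 − 3v − 273 = (v**2 + 2v + 3)(v − 3) + (−264)
  v − 3 = (−(1/264)v + 1/88)(−264) + (0)
The last nonzero remainder is the constant −264, so the polynomials are coprime and gcd = 1.

1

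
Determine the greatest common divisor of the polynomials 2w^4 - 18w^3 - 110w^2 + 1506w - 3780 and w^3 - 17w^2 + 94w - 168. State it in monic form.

Apply the Euclidean algorithm:
  2w^4 - 18w^3 - 110w^2 + 1506w - 3780 = (2w + 16)(w^3 - 17w^2 + 94w - 168) + (-26w^2 + 338w - 1092)
  w^3 - 17w^2 + 94w - 168 = (-(1/26)w + 2/13)(-26w^2 + 338w - 1092) + (0)
Last nonzero remainder: -26w^2 + 338w - 1092. Dividing through by -26 gives the monic gcd w^2 - 13w + 42.

w^2 - 13w + 42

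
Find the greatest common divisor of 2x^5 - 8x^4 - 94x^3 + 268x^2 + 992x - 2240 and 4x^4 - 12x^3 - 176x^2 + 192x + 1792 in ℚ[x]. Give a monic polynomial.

Euclidean algorithm in ℚ[x]:
  2x^5 - 8x^4 - 94x^3 + 268x^2 + 992x - 2240 = ((1/2)x - 1/2)(4x^4 - 12x^3 - 176x^2 + 192x + 1792) + (-12x^3 + 84x^2 + 192x - 1344)
  4x^4 - 12x^3 - 176x^2 + 192x + 1792 = (-(1/3)x - 4/3)(-12x^3 + 84x^2 + 192x - 1344) + (0)
Last nonzero remainder: -12x^3 + 84x^2 + 192x - 1344. Dividing through by -12 gives the monic gcd x^3 - 7x^2 - 16x + 112.

x^3 - 7x^2 - 16x + 112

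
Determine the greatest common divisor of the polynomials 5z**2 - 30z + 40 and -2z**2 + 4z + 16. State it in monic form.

z - 4

Apply the Euclidean algorithm:
  5z**2 - 30z + 40 = (-5/2)(-2z**2 + 4z + 16) + (-20z + 80)
  -2z**2 + 4z + 16 = ((1/10)z + 1/5)(-20z + 80) + (0)
Last nonzero remainder: -20z + 80. Dividing through by -20 gives the monic gcd z - 4.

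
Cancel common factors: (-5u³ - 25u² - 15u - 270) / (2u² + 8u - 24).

(-5u² + 5u - 45)/(2u - 4)

By polynomial division,
  -5u³ - 25u² - 15u - 270 = (-(5/2)u - 5/2)(2u² + 8u - 24) + (-55u - 330)
  2u² + 8u - 24 = (-(2/55)u + 4/55)(-55u - 330) + (0)
Last nonzero remainder: -55u - 330. Dividing through by -55 gives the monic gcd u + 6.
Cancel u + 6 from numerator and denominator to get the reduced form.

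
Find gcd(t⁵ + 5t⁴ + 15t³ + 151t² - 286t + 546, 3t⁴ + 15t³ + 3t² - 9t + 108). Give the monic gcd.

t² - 2t + 3

By polynomial division,
  t⁵ + 5t⁴ + 15t³ + 151t² - 286t + 546 = ((1/3)t)(3t⁴ + 15t³ + 3t² - 9t + 108) + (14t³ + 154t² - 322t + 546)
  3t⁴ + 15t³ + 3t² - 9t + 108 = ((3/14)t - 9/7)(14t³ + 154t² - 322t + 546) + (270t² - 540t + 810)
  14t³ + 154t² - 322t + 546 = ((7/135)t + 91/135)(270t² - 540t + 810) + (0)
Last nonzero remainder: 270t² - 540t + 810. Dividing through by 270 gives the monic gcd t² - 2t + 3.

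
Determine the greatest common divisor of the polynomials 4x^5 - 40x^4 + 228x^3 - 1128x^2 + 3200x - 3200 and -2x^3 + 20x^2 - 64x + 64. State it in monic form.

x^3 - 10x^2 + 32x - 32

Apply the Euclidean algorithm:
  4x^5 - 40x^4 + 228x^3 - 1128x^2 + 3200x - 3200 = (-2x^2 - 50)(-2x^3 + 20x^2 - 64x + 64) + (0)
Last nonzero remainder: -2x^3 + 20x^2 - 64x + 64. Dividing through by -2 gives the monic gcd x^3 - 10x^2 + 32x - 32.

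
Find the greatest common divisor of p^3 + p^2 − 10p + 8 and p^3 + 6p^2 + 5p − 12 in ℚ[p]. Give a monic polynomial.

p^2 + 3p − 4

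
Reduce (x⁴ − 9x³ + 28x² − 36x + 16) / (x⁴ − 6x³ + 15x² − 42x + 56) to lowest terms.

(x² − 3x + 2)/(x² + 7)

Repeated division with remainder:
  x⁴ − 9x³ + 28x² − 36x + 16 = (x⁴ − 6x³ + 15x² − 42x + 56) + (−3x³ + 13x² + 6x − 40)
  x⁴ − 6x³ + 15x² − 42x + 56 = (−(1/3)x + 5/9)(−3x³ + 13x² + 6x − 40) + ((88/9)x² − (176/3)x + 704/9)
  −3x³ + 13x² + 6x − 40 = (−(27/88)x − 45/88)((88/9)x² − (176/3)x + 704/9) + (0)
Last nonzero remainder: (88/9)x² − (176/3)x + 704/9. Dividing through by 88/9 gives the monic gcd x² − 6x + 8.
Cancel x² − 6x + 8 from numerator and denominator to get the reduced form.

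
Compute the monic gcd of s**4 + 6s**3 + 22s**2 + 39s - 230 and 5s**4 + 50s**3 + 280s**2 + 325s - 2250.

s**2 + 3s - 10

Euclidean algorithm in ℚ[s]:
  s**4 + 6s**3 + 22s**2 + 39s - 230 = (1/5)(5s**4 + 50s**3 + 280s**2 + 325s - 2250) + (-4s**3 - 34s**2 - 26s + 220)
  5s**4 + 50s**3 + 280s**2 + 325s - 2250 = (-(5/4)s - 15/8)(-4s**3 - 34s**2 - 26s + 220) + ((735/4)s**2 + (2205/4)s - 3675/2)
  -4s**3 - 34s**2 - 26s + 220 = (-(16/735)s - 88/735)((735/4)s**2 + (2205/4)s - 3675/2) + (0)
Last nonzero remainder: (735/4)s**2 + (2205/4)s - 3675/2. Dividing through by 735/4 gives the monic gcd s**2 + 3s - 10.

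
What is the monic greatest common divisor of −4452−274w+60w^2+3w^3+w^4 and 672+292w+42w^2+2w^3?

By polynomial division,
  w^4+3w^3+60w^2−274w−4452 = ((1/2)w−9)(2w^3+42w^2+292w+672) + (292w^2+2018w+1596)
  2w^3+42w^2+292w+672 = ((1/146)w+2057/21316)(292w^2+2018w+1596) + ((920115/10658)w+2760345/5329)
  292w^2+2018w+1596 = ((3112136/920115)w+405004/131445)((920115/10658)w+2760345/5329) + (0)
Last nonzero remainder: (920115/10658)w+2760345/5329. Dividing through by 920115/10658 gives the monic gcd w+6.

6+w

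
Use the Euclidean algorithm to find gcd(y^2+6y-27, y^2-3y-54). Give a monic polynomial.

1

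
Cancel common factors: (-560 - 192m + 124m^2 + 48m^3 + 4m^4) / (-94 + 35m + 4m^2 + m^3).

Apply the Euclidean algorithm:
  4m^4 + 48m^3 + 124m^2 - 192m - 560 = (4m + 32)(m^3 + 4m^2 + 35m - 94) + (-144m^2 - 936m + 2448)
  m^3 + 4m^2 + 35m - 94 = (-(1/144)m + 5/288)(-144m^2 - 936m + 2448) + ((273/4)m - 273/2)
  -144m^2 - 936m + 2448 = (-(192/91)m - 1632/91)((273/4)m - 273/2) + (0)
Last nonzero remainder: (273/4)m - 273/2. Dividing through by 273/4 gives the monic gcd m - 2.
Cancel m - 2 from numerator and denominator to get the reduced form.

(280 + 236m + 56m^2 + 4m^3)/(47 + 6m + m^2)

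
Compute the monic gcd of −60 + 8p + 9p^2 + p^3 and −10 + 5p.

Euclidean algorithm in ℚ[p]:
  p^3 + 9p^2 + 8p − 60 = ((1/5)p^2 + (11/5)p + 6)(5p − 10) + (0)
Last nonzero remainder: 5p − 10. Dividing through by 5 gives the monic gcd p − 2.

−2 + p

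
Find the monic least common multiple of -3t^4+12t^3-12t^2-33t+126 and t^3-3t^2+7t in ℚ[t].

t^5-4t^4+4t^3+11t^2-42t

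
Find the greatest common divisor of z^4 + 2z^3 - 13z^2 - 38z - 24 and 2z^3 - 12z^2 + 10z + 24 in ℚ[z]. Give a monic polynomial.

Euclidean algorithm in ℚ[z]:
  z^4 + 2z^3 - 13z^2 - 38z - 24 = ((1/2)z + 4)(2z^3 - 12z^2 + 10z + 24) + (30z^2 - 90z - 120)
  2z^3 - 12z^2 + 10z + 24 = ((1/15)z - 1/5)(30z^2 - 90z - 120) + (0)
Last nonzero remainder: 30z^2 - 90z - 120. Dividing through by 30 gives the monic gcd z^2 - 3z - 4.

z^2 - 3z - 4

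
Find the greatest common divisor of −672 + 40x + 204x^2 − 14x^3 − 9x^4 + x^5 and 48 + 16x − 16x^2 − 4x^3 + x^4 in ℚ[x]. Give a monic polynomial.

Apply the Euclidean algorithm:
  x^5 − 9x^4 − 14x^3 + 204x^2 + 40x − 672 = (x − 5)(x^4 − 4x^3 − 16x^2 + 16x + 48) + (−18x^3 + 108x^2 + 72x − 432)
  x^4 − 4x^3 − 16x^2 + 16x + 48 = (−(1/18)x − 1/9)(−18x^3 + 108x^2 + 72x − 432) + (0)
Last nonzero remainder: −18x^3 + 108x^2 + 72x − 432. Dividing through by −18 gives the monic gcd x^3 − 6x^2 − 4x + 24.

24 − 4x − 6x^2 + x^3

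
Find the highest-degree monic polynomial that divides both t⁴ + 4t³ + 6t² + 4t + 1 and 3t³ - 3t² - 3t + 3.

t + 1

Apply the Euclidean algorithm:
  t⁴ + 4t³ + 6t² + 4t + 1 = ((1/3)t + 5/3)(3t³ - 3t² - 3t + 3) + (12t² + 8t - 4)
  3t³ - 3t² - 3t + 3 = ((1/4)t - 5/12)(12t² + 8t - 4) + ((4/3)t + 4/3)
  12t² + 8t - 4 = (9t - 3)((4/3)t + 4/3) + (0)
Last nonzero remainder: (4/3)t + 4/3. Dividing through by 4/3 gives the monic gcd t + 1.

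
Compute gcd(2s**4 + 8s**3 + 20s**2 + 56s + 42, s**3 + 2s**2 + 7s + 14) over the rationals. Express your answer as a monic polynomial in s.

Euclidean algorithm in ℚ[s]:
  2s**4 + 8s**3 + 20s**2 + 56s + 42 = (2s + 4)(s**3 + 2s**2 + 7s + 14) + (−2s**2 − 14)
  s**3 + 2s**2 + 7s + 14 = (−(1/2)s − 1)(−2s**2 − 14) + (0)
Last nonzero remainder: −2s**2 − 14. Dividing through by −2 gives the monic gcd s**2 + 7.

s**2 + 7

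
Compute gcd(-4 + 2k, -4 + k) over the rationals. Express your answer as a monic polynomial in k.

1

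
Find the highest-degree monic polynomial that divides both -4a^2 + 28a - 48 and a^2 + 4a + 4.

Apply the Euclidean algorithm:
  -4a^2 + 28a - 48 = (-4)(a^2 + 4a + 4) + (44a - 32)
  a^2 + 4a + 4 = ((1/44)a + 13/121)(44a - 32) + (900/121)
  44a - 32 = ((1331/225)a - 968/225)(900/121) + (0)
The last nonzero remainder is the constant 900/121, so the polynomials are coprime and gcd = 1.

1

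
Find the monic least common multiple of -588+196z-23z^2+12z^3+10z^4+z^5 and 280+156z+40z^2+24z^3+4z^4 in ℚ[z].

-5880-2156z+554z^2+155z^3+161z^4+92z^5+17z^6+z^7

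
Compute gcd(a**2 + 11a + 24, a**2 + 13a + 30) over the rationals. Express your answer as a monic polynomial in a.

Euclidean algorithm in ℚ[a]:
  a**2 + 11a + 24 = (a**2 + 13a + 30) + (-2a - 6)
  a**2 + 13a + 30 = (-(1/2)a - 5)(-2a - 6) + (0)
Last nonzero remainder: -2a - 6. Dividing through by -2 gives the monic gcd a + 3.

a + 3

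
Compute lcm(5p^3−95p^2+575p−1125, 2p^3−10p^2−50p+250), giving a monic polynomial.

p^4−14p^3+20p^2+350p−1125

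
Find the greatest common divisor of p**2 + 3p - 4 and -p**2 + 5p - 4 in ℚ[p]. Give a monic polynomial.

Apply the Euclidean algorithm:
  p**2 + 3p - 4 = (-1)(-p**2 + 5p - 4) + (8p - 8)
  -p**2 + 5p - 4 = (-(1/8)p + 1/2)(8p - 8) + (0)
Last nonzero remainder: 8p - 8. Dividing through by 8 gives the monic gcd p - 1.

p - 1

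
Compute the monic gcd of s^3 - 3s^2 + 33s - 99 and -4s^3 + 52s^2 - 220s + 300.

s - 3

Euclidean algorithm in ℚ[s]:
  s^3 - 3s^2 + 33s - 99 = (-1/4)(-4s^3 + 52s^2 - 220s + 300) + (10s^2 - 22s - 24)
  -4s^3 + 52s^2 - 220s + 300 = (-(2/5)s + 108/25)(10s^2 - 22s - 24) + (-(3364/25)s + 10092/25)
  10s^2 - 22s - 24 = (-(125/1682)s - 50/841)(-(3364/25)s + 10092/25) + (0)
Last nonzero remainder: -(3364/25)s + 10092/25. Dividing through by -3364/25 gives the monic gcd s - 3.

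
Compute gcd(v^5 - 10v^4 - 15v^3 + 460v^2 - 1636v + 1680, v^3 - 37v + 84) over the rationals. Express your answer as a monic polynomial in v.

Apply the Euclidean algorithm:
  v^5 - 10v^4 - 15v^3 + 460v^2 - 1636v + 1680 = (v^2 - 10v + 22)(v^3 - 37v + 84) + (6v^2 + 18v - 168)
  v^3 - 37v + 84 = ((1/6)v - 1/2)(6v^2 + 18v - 168) + (0)
Last nonzero remainder: 6v^2 + 18v - 168. Dividing through by 6 gives the monic gcd v^2 + 3v - 28.

v^2 + 3v - 28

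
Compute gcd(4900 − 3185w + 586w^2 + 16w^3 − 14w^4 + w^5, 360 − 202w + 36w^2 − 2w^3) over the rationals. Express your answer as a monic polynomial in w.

20 − 9w + w^2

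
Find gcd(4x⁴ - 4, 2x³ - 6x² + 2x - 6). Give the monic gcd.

Repeated division with remainder:
  4x⁴ - 4 = (2x + 6)(2x³ - 6x² + 2x - 6) + (32x² + 32)
  2x³ - 6x² + 2x - 6 = ((1/16)x - 3/16)(32x² + 32) + (0)
Last nonzero remainder: 32x² + 32. Dividing through by 32 gives the monic gcd x² + 1.

x² + 1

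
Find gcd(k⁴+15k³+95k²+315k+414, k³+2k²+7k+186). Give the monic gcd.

Euclidean algorithm in ℚ[k]:
  k⁴+15k³+95k²+315k+414 = (k+13)(k³+2k²+7k+186) + (62k²+38k-2004)
  k³+2k²+7k+186 = ((1/62)k+43/1922)(62k²+38k-2004) + ((36972/961)k+221832/961)
  62k²+38k-2004 = ((29791/18486)k-160487/18486)((36972/961)k+221832/961) + (0)
Last nonzero remainder: (36972/961)k+221832/961. Dividing through by 36972/961 gives the monic gcd k+6.

k+6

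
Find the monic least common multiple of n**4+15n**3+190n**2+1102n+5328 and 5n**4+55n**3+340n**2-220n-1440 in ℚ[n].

Euclidean algorithm in ℚ[n]:
  n**4+15n**3+190n**2+1102n+5328 = (1/5)(5n**4+55n**3+340n**2-220n-1440) + (4n**3+122n**2+1146n+5616)
  5n**4+55n**3+340n**2-220n-1440 = ((5/4)n-195/8)(4n**3+122n**2+1146n+5616) + ((7525/4)n**2+(82775/4)n+135450)
  4n**3+122n**2+1146n+5616 = ((16/7525)n+312/7525)((7525/4)n**2+(82775/4)n+135450) + (0)
Last nonzero remainder: (7525/4)n**2+(82775/4)n+135450. Dividing through by 7525/4 gives the monic gcd n**2+11n+72.
Then lcm(f, g) = f·g / gcd(f, g); expanding and making the result monic gives the answer.

n**6+15n**5+186n**4+1042n**3+4568n**2-4408n-21312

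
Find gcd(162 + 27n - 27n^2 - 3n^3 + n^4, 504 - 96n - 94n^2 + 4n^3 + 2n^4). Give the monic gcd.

Repeated division with remainder:
  n^4 - 3n^3 - 27n^2 + 27n + 162 = (1/2)(2n^4 + 4n^3 - 94n^2 - 96n + 504) + (-5n^3 + 20n^2 + 75n - 90)
  2n^4 + 4n^3 - 94n^2 - 96n + 504 = (-(2/5)n - 12/5)(-5n^3 + 20n^2 + 75n - 90) + (-16n^2 + 48n + 288)
  -5n^3 + 20n^2 + 75n - 90 = ((5/16)n - 5/16)(-16n^2 + 48n + 288) + (0)
Last nonzero remainder: -16n^2 + 48n + 288. Dividing through by -16 gives the monic gcd n^2 - 3n - 18.

-18 - 3n + n^2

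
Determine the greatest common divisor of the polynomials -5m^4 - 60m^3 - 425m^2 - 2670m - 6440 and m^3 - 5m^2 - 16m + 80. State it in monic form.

m + 4

Euclidean algorithm in ℚ[m]:
  -5m^4 - 60m^3 - 425m^2 - 2670m - 6440 = (-5m - 85)(m^3 - 5m^2 - 16m + 80) + (-930m^2 - 3630m + 360)
  m^3 - 5m^2 - 16m + 80 = (-(1/930)m + 46/4805)(-930m^2 - 3630m + 360) + ((18392/961)m + 73568/961)
  -930m^2 - 3630m + 360 = (-(446865/9196)m + 43245/9196)((18392/961)m + 73568/961) + (0)
Last nonzero remainder: (18392/961)m + 73568/961. Dividing through by 18392/961 gives the monic gcd m + 4.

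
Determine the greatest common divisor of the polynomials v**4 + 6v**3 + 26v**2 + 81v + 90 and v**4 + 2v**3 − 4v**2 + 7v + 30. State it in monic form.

Euclidean algorithm in ℚ[v]:
  v**4 + 6v**3 + 26v**2 + 81v + 90 = (v**4 + 2v**3 − 4v**2 + 7v + 30) + (4v**3 + 30v**2 + 74v + 60)
  v**4 + 2v**3 − 4v**2 + 7v + 30 = ((1/4)v − 11/8)(4v**3 + 30v**2 + 74v + 60) + ((75/4)v**2 + (375/4)v + 225/2)
  4v**3 + 30v**2 + 74v + 60 = ((16/75)v + 8/15)((75/4)v**2 + (375/4)v + 225/2) + (0)
Last nonzero remainder: (75/4)v**2 + (375/4)v + 225/2. Dividing through by 75/4 gives the monic gcd v**2 + 5v + 6.

v**2 + 5v + 6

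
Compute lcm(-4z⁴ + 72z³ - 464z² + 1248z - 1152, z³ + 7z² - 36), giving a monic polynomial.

z⁶ - 9z⁵ - 28z⁴ + 408z³ - 432z² - 3024z + 5184

Apply the Euclidean algorithm:
  -4z⁴ + 72z³ - 464z² + 1248z - 1152 = (-4z + 100)(z³ + 7z² - 36) + (-1164z² + 1104z + 2448)
  z³ + 7z² - 36 = (-(1/1164)z - 257/37636)(-1164z² + 1104z + 2448) + ((90720/9409)z - 181440/9409)
  -1164z² + 1104z + 2448 = (-(912673/7560)z - 159953/1260)((90720/9409)z - 181440/9409) + (0)
Last nonzero remainder: (90720/9409)z - 181440/9409. Dividing through by 90720/9409 gives the monic gcd z - 2.
Then lcm(f, g) = f·g / gcd(f, g); expanding and making the result monic gives the answer.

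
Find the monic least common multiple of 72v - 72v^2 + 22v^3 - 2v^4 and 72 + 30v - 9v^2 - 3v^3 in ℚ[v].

Repeated division with remainder:
  -2v^4 + 22v^3 - 72v^2 + 72v = ((2/3)v - 28/3)(-3v^3 - 9v^2 + 30v + 72) + (-176v^2 + 304v + 672)
  -3v^3 - 9v^2 + 30v + 72 = ((3/176)v + 39/484)(-176v^2 + 304v + 672) + (-(720/121)v + 2160/121)
  -176v^2 + 304v + 672 = ((1331/45)v + 1694/45)(-(720/121)v + 2160/121) + (0)
Last nonzero remainder: -(720/121)v + 2160/121. Dividing through by -720/121 gives the monic gcd v - 3.
Then lcm(f, g) = f·g / gcd(f, g); expanding and making the result monic gives the answer.

-288v + 72v^2 + 92v^3 - 22v^4 - 5v^5 + v^6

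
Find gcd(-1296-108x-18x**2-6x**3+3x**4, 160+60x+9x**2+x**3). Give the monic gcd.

4+x

By polynomial division,
  3x**4-6x**3-18x**2-108x-1296 = (3x-33)(x**3+9x**2+60x+160) + (99x**2+1392x+3984)
  x**3+9x**2+60x+160 = ((1/99)x-167/3267)(99x**2+1392x+3984) + ((99004/1089)x+396016/1089)
  99x**2+1392x+3984 = ((107811/99004)x+271161/24751)((99004/1089)x+396016/1089) + (0)
Last nonzero remainder: (99004/1089)x+396016/1089. Dividing through by 99004/1089 gives the monic gcd x+4.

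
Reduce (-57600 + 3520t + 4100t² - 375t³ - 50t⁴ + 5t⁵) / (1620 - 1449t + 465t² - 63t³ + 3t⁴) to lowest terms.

Repeated division with remainder:
  5t⁵ - 50t⁴ - 375t³ + 4100t² + 3520t - 57600 = ((5/3)t + 55/3)(3t⁴ - 63t³ + 465t² - 1449t + 1620) + (5t³ - 2010t² + 27385t - 87300)
  3t⁴ - 63t³ + 465t² - 1449t + 1620 = ((3/5)t + 1143/5)(5t³ - 2010t² + 27385t - 87300) + (443520t² - 6209280t + 19958400)
  5t³ - 2010t² + 27385t - 87300 = ((1/88704)t - 97/22176)(443520t² - 6209280t + 19958400) + (0)
Last nonzero remainder: 443520t² - 6209280t + 19958400. Dividing through by 443520 gives the monic gcd t² - 14t + 45.
Cancel t² - 14t + 45 from numerator and denominator to get the reduced form.

(-1280 - 320t + 20t² + 5t³)/(36 - 21t + 3t²)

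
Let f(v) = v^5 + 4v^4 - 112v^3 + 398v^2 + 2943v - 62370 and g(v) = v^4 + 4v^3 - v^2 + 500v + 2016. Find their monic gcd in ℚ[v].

Apply the Euclidean algorithm:
  v^5 + 4v^4 - 112v^3 + 398v^2 + 2943v - 62370 = (v)(v^4 + 4v^3 - v^2 + 500v + 2016) + (-111v^3 - 102v^2 + 927v - 62370)
  v^4 + 4v^3 - v^2 + 500v + 2016 = (-(1/111)v - 38/1369)(-111v^3 - 102v^2 + 927v - 62370) + ((6188/1369)v^2 - (49504/1369)v + 389844/1369)
  -111v^3 - 102v^2 + 927v - 62370 = (-(151959/6188)v - 677655/3094)((6188/1369)v^2 - (49504/1369)v + 389844/1369) + (0)
Last nonzero remainder: (6188/1369)v^2 - (49504/1369)v + 389844/1369. Dividing through by 6188/1369 gives the monic gcd v^2 - 8v + 63.

v^2 - 8v + 63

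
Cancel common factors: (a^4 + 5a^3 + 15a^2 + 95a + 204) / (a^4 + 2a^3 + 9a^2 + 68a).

By polynomial division,
  a^4 + 5a^3 + 15a^2 + 95a + 204 = (a^4 + 2a^3 + 9a^2 + 68a) + (3a^3 + 6a^2 + 27a + 204)
  a^4 + 2a^3 + 9a^2 + 68a = ((1/3)a)(3a^3 + 6a^2 + 27a + 204) + (0)
Last nonzero remainder: 3a^3 + 6a^2 + 27a + 204. Dividing through by 3 gives the monic gcd a^3 + 2a^2 + 9a + 68.
Cancel a^3 + 2a^2 + 9a + 68 from numerator and denominator to get the reduced form.

(a + 3)/(a)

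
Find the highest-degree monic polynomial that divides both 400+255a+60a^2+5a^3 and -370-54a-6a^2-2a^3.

5+a

By polynomial division,
  5a^3+60a^2+255a+400 = (-5/2)(-2a^3-6a^2-54a-370) + (45a^2+120a-525)
  -2a^3-6a^2-54a-370 = (-(2/45)a-2/135)(45a^2+120a-525) + (-(680/9)a-3400/9)
  45a^2+120a-525 = (-(81/136)a+189/136)(-(680/9)a-3400/9) + (0)
Last nonzero remainder: -(680/9)a-3400/9. Dividing through by -680/9 gives the monic gcd a+5.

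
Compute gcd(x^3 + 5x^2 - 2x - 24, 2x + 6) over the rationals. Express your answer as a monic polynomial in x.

x + 3

Apply the Euclidean algorithm:
  x^3 + 5x^2 - 2x - 24 = ((1/2)x^2 + x - 4)(2x + 6) + (0)
Last nonzero remainder: 2x + 6. Dividing through by 2 gives the monic gcd x + 3.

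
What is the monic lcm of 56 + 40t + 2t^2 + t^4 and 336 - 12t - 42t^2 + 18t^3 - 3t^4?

-224 - 104t + 32t^2 + 2t^3 - 4t^4 + t^5

By polynomial division,
  t^4 + 2t^2 + 40t + 56 = (-1/3)(-3t^4 + 18t^3 - 42t^2 - 12t + 336) + (6t^3 - 12t^2 + 36t + 168)
  -3t^4 + 18t^3 - 42t^2 - 12t + 336 = (-(1/2)t + 2)(6t^3 - 12t^2 + 36t + 168) + (0)
Last nonzero remainder: 6t^3 - 12t^2 + 36t + 168. Dividing through by 6 gives the monic gcd t^3 - 2t^2 + 6t + 28.
Then lcm(f, g) = f·g / gcd(f, g); expanding and making the result monic gives the answer.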